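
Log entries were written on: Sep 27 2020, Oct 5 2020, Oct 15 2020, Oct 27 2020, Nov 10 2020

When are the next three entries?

Nov 26 2020, Dec 14 2020, Jan 3 2021

The spacing grows by 2 each time: 8, 10, 12, 14 days.
Next gap: 16 days. Nov 10 2020 + 16 days = Nov 26 2020.
Next gap: 18 days. Nov 26 2020 + 18 days = Dec 14 2020.
Next gap: 20 days. Dec 14 2020 + 20 days = Jan 3 2021.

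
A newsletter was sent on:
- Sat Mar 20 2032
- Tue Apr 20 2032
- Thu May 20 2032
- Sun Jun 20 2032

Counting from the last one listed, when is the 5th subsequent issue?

Sat Nov 20 2032

Gaps: 31, 30, 31 days — not constant. Every event is on the 20th of the month.
Pattern: the 20th of each month.
Next: July 2032 → Tue Jul 20 2032.
Next: August 2032 → Fri Aug 20 2032.
September 2032: Mon Sep 20 2032.
Next: October 2032 → Wed Oct 20 2032.
November 2032: Sat Nov 20 2032.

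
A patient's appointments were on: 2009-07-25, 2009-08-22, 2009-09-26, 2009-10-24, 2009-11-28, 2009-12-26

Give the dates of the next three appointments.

All dates are Saturdays, 28, 35, 28, 35, 28 days apart.
Specifically, the 4th Saturday of each month.
January 2010 — 4th Saturday is 2010-01-23.
4th Saturday of February 2010: 2010-02-27.
March 2010 — 4th Saturday is 2010-03-27.

2010-01-23, 2010-02-27, 2010-03-27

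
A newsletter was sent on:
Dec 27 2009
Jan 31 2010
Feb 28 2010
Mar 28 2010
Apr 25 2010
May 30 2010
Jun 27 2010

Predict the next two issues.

Every date is a Sunday; gaps 35, 28, 28, 28, 35, 28 days.
Each is the last Sunday of its month (at least one falls on the 29th or later, ruling out '4th Sunday').
July 2010 ends with Sunday Jul 25 2010.
August 2010 ends with Sunday Aug 29 2010.

Jul 25 2010, Aug 29 2010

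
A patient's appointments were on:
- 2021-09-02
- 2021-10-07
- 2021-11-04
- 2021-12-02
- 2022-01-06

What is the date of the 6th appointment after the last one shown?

2022-07-07

All dates are Thursdays, 35, 28, 28, 35 days apart.
Specifically, the 1st Thursday of each month.
1st Thursday of February 2022: 2022-02-03.
March 2022 — 1st Thursday is 2022-03-03.
April 2022 — 1st Thursday is 2022-04-07.
May 2022 — 1st Thursday is 2022-05-05.
June 2022 — 1st Thursday is 2022-06-02.
1st Thursday of July 2022: 2022-07-07.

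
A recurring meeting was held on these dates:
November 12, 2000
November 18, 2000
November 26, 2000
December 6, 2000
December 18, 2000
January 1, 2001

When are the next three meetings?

Intervals are 6, 8, 10, 12, 14 days — an arithmetic progression with common difference 2.
Next gap: 16 days. January 1, 2001 + 16 days = January 17, 2001.
Next gap: 18 days. January 17, 2001 + 18 days = February 4, 2001.
Next gap: 20 days. February 4, 2001 + 20 days = February 24, 2001.

January 17, 2001; February 4, 2001; February 24, 2001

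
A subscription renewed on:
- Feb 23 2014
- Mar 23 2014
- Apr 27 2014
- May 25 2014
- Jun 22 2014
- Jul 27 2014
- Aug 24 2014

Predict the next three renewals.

All dates are Sundays, 28, 35, 28, 28, 35, 28 days apart.
Specifically, the 4th Sunday of each month.
September 2014 — 4th Sunday is Sep 28 2014.
October 2014 — 4th Sunday is Oct 26 2014.
4th Sunday of November 2014: Nov 23 2014.

Sep 28 2014, Oct 26 2014, Nov 23 2014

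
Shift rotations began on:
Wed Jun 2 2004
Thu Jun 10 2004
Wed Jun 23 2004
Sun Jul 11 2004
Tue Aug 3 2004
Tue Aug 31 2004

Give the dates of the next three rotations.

Sun Oct 3 2004, Wed Nov 10 2004, Thu Dec 23 2004

Intervals are 8, 13, 18, 23, 28 days — an arithmetic progression with common difference 5.
Next gap: 33 days. Tue Aug 31 2004 + 33 days = Sun Oct 3 2004.
Next gap: 38 days. Sun Oct 3 2004 + 38 days = Wed Nov 10 2004.
Next gap: 43 days. Wed Nov 10 2004 + 43 days = Thu Dec 23 2004.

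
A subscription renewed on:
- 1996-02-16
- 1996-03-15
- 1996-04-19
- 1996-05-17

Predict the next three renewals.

These are Fridays at 28- or 35-day spacing (28, 35, 28).
The pattern: 3rd Friday of the month.
June 1996 — 3rd Friday is 1996-06-21.
3rd Friday of July 1996: 1996-07-19.
August 1996 — 3rd Friday is 1996-08-16.

1996-06-21, 1996-07-19, 1996-08-16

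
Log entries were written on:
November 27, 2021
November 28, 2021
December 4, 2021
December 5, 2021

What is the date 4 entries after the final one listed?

Every event lands on a Saturday or Sunday (gaps cycle 1, 6, 1).
So the schedule is: every Saturday and Sunday.
The following Saturday is December 11, 2021.
Next Sunday: December 12, 2021.
The following Saturday is December 18, 2021.
The following Sunday is December 19, 2021.

December 19, 2021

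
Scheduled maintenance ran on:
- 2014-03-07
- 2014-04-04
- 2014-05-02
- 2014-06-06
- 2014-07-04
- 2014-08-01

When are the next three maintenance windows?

2014-09-05, 2014-10-03, 2014-11-07

Gaps: 28, 28, 35, 28, 28 days — a mix of 28 and 35. Every date is a Friday.
Each is the 1st Friday of its month.
September 2014 — 1st Friday is 2014-09-05.
October 2014 — 1st Friday is 2014-10-03.
November 2014 — 1st Friday is 2014-11-07.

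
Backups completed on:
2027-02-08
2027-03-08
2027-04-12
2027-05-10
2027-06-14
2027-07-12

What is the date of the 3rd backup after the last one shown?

These are Mondays at 28- or 35-day spacing (28, 35, 28, 35, 28).
The pattern: 2nd Monday of the month.
August 2027 — 2nd Monday is 2027-08-09.
2nd Monday of September 2027: 2027-09-13.
October 2027 — 2nd Monday is 2027-10-11.

2027-10-11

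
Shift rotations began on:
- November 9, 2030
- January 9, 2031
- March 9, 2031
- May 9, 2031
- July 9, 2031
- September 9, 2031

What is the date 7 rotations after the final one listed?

The day-of-month is always 9 (61, 59, 61, 61, 62 days between events).
So this recurs on the 9th of every 2 months.
Next: November 2031 → November 9, 2031.
January 2032: January 9, 2032.
Next: March 2032 → March 9, 2032.
Next: May 2032 → May 9, 2032.
July 2032: July 9, 2032.
September 2032: September 9, 2032.
Next: November 2032 → November 9, 2032.

November 9, 2032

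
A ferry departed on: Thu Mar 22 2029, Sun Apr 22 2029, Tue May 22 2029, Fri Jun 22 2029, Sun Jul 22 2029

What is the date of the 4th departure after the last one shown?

Gaps: 31, 30, 31, 30 days — not constant. Every event is on the 22nd of the month.
Pattern: the 22nd of each month.
August 2029: Wed Aug 22 2029.
Next: September 2029 → Sat Sep 22 2029.
October 2029: Mon Oct 22 2029.
Next: November 2029 → Thu Nov 22 2029.

Thu Nov 22 2029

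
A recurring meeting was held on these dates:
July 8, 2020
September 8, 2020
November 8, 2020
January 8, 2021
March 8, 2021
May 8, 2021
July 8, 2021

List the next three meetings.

Gaps: 62, 61, 61, 59, 61, 61 days — not constant. Every event is on the 8th of the month.
Pattern: the 8th of every 2 months.
September 2021: September 8, 2021.
Next: November 2021 → November 8, 2021.
January 2022: January 8, 2022.

September 8, 2021; November 8, 2021; January 8, 2022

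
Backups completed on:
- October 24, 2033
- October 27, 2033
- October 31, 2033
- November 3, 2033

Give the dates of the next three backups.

November 7, 2033; November 10, 2033; November 14, 2033

Gaps: 3, 4, 3 days — not constant, but cyclic with period 2.
The events fall on every Monday and Thursday.
Next Monday: November 7, 2033.
The following Thursday is November 10, 2033.
The following Monday is November 14, 2033.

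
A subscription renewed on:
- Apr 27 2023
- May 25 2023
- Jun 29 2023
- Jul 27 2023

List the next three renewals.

Aug 31 2023, Sep 28 2023, Oct 26 2023

All Thursdays; the gaps (28, 35, 28) vary with month length.
This is the last Thursday of each month.
August 2023 ends with Thursday Aug 31 2023.
September 2023 ends with Thursday Sep 28 2023.
October 2023 ends with Thursday Oct 26 2023.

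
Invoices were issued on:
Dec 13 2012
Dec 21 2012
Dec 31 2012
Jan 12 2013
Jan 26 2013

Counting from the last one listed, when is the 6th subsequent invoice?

The spacing grows by 2 each time: 8, 10, 12, 14 days.
Next gap: 16 days. Jan 26 2013 + 16 days = Feb 11 2013.
Next gap: 18 days. Feb 11 2013 + 18 days = Mar 1 2013.
Next gap: 20 days. Mar 1 2013 + 20 days = Mar 21 2013.
Next gap: 22 days. Mar 21 2013 + 22 days = Apr 12 2013.
Next gap: 24 days. Apr 12 2013 + 24 days = May 6 2013.
Next gap: 26 days. May 6 2013 + 26 days = Jun 1 2013.

Jun 1 2013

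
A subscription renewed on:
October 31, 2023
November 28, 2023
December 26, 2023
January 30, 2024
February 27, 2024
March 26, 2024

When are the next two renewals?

All Tuesdays; the gaps (28, 28, 35, 28, 28) vary with month length.
This is the last Tuesday of each month.
Last Tuesday of April 2024: April 30, 2024.
May 2024 ends with Tuesday May 28, 2024.

April 30, 2024; May 28, 2024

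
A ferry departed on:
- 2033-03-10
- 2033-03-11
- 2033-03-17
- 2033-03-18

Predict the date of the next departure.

2033-03-24

Gaps: 1, 6, 1 days — not constant, but cyclic with period 2.
The events fall on every Thursday and Friday.
The following Thursday is 2033-03-24.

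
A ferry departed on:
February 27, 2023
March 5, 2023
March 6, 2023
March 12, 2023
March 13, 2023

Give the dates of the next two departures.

The gap pattern 6, 1, 6, 1 repeats every 2 events.
These are the Mondays and Sundays of each week.
Next Sunday: March 19, 2023.
The following Monday is March 20, 2023.

March 19, 2023; March 20, 2023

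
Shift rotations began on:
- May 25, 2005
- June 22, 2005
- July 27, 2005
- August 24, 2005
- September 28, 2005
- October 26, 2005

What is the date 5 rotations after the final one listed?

All dates are Wednesdays, 28, 35, 28, 35, 28 days apart.
Specifically, the 4th Wednesday of each month.
4th Wednesday of November 2005: November 23, 2005.
4th Wednesday of December 2005: December 28, 2005.
January 2006 — 4th Wednesday is January 25, 2006.
February 2006 — 4th Wednesday is February 22, 2006.
March 2006 — 4th Wednesday is March 22, 2006.

March 22, 2006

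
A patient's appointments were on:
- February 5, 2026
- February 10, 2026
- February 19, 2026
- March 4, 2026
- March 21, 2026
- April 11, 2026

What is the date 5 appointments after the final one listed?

The spacing grows by 4 each time: 5, 9, 13, 17, 21 days.
Next gap: 25 days. April 11, 2026 + 25 days = May 6, 2026.
Next gap: 29 days. May 6, 2026 + 29 days = June 4, 2026.
Next gap: 33 days. June 4, 2026 + 33 days = July 7, 2026.
Next gap: 37 days. July 7, 2026 + 37 days = August 13, 2026.
Next gap: 41 days. August 13, 2026 + 41 days = September 23, 2026.

September 23, 2026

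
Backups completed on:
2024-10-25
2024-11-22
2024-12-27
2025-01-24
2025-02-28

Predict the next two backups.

These are Fridays at 28- or 35-day spacing (28, 35, 28, 35).
The pattern: 4th Friday of the month.
March 2025 — 4th Friday is 2025-03-28.
4th Friday of April 2025: 2025-04-25.

2025-03-28, 2025-04-25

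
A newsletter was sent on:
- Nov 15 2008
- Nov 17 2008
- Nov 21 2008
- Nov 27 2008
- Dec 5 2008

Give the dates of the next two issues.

Gaps: 2, 4, 6, 8 days — each gap is 2 larger than the previous one.
Next gap: 10 days. Dec 5 2008 + 10 days = Dec 15 2008.
Next gap: 12 days. Dec 15 2008 + 12 days = Dec 27 2008.

Dec 15 2008, Dec 27 2008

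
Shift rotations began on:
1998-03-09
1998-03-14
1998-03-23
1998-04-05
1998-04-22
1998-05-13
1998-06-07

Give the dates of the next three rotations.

1998-07-06, 1998-08-08, 1998-09-14

The spacing grows by 4 each time: 5, 9, 13, 17, 21, 25 days.
Next gap: 29 days. 1998-06-07 + 29 days = 1998-07-06.
Next gap: 33 days. 1998-07-06 + 33 days = 1998-08-08.
Next gap: 37 days. 1998-08-08 + 37 days = 1998-09-14.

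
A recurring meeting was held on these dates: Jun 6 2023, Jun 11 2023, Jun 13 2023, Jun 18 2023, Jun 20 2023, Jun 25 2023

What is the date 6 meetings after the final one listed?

Jul 16 2023

The gap pattern 5, 2, 5, 2, 5 repeats every 2 events.
These are the Tuesdays and Sundays of each week.
The following Tuesday is Jun 27 2023.
The following Sunday is Jul 2 2023.
Next Tuesday: Jul 4 2023.
Next Sunday: Jul 9 2023.
Next Tuesday: Jul 11 2023.
Next Sunday: Jul 16 2023.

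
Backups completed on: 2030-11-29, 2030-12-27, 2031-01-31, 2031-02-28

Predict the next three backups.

2031-03-28, 2031-04-25, 2031-05-30

These are Fridays with 28, 35, 28-day gaps.
Each is the final Friday of its month — 2030-11-29 is past the 28th, so '4th Friday' doesn't fit.
Last Friday of March 2031: 2031-03-28.
Last Friday of April 2031: 2031-04-25.
May 2031 ends with Friday 2031-05-30.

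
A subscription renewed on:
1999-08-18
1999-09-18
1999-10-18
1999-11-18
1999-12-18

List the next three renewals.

The day-of-month is always 18 (31, 30, 31, 30 days between events).
So this recurs on the 18th of each month.
Next: January 2000 → 2000-01-18.
Next: February 2000 → 2000-02-18.
March 2000: 2000-03-18.

2000-01-18, 2000-02-18, 2000-03-18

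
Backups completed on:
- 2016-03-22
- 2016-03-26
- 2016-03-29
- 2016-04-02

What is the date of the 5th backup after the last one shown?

Every event lands on a Tuesday or Saturday (gaps cycle 4, 3, 4).
So the schedule is: every Tuesday and Saturday.
The following Tuesday is 2016-04-05.
The following Saturday is 2016-04-09.
The following Tuesday is 2016-04-12.
The following Saturday is 2016-04-16.
Next Tuesday: 2016-04-19.

2016-04-19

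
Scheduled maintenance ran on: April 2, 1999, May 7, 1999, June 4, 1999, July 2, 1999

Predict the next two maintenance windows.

August 6, 1999; September 3, 1999

These are Fridays at 28- or 35-day spacing (35, 28, 28).
The pattern: 1st Friday of the month.
August 1999 — 1st Friday is August 6, 1999.
September 1999 — 1st Friday is September 3, 1999.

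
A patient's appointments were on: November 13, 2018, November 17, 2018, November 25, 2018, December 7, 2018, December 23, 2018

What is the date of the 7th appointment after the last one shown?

The spacing grows by 4 each time: 4, 8, 12, 16 days.
Next gap: 20 days. December 23, 2018 + 20 days = January 12, 2019.
Next gap: 24 days. January 12, 2019 + 24 days = February 5, 2019.
Next gap: 28 days. February 5, 2019 + 28 days = March 5, 2019.
Next gap: 32 days. March 5, 2019 + 32 days = April 6, 2019.
Next gap: 36 days. April 6, 2019 + 36 days = May 12, 2019.
Next gap: 40 days. May 12, 2019 + 40 days = June 21, 2019.
Next gap: 44 days. June 21, 2019 + 44 days = August 4, 2019.

August 4, 2019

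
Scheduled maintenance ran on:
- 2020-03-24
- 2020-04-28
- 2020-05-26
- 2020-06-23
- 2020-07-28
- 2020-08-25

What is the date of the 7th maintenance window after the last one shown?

All dates are Tuesdays, 35, 28, 28, 35, 28 days apart.
Specifically, the 4th Tuesday of each month.
4th Tuesday of September 2020: 2020-09-22.
October 2020 — 4th Tuesday is 2020-10-27.
November 2020 — 4th Tuesday is 2020-11-24.
4th Tuesday of December 2020: 2020-12-22.
4th Tuesday of January 2021: 2021-01-26.
4th Tuesday of February 2021: 2021-02-23.
4th Tuesday of March 2021: 2021-03-23.

2021-03-23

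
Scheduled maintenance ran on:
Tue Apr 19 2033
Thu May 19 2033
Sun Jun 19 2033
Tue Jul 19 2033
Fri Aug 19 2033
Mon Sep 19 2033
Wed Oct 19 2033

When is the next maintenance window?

Sat Nov 19 2033

The day-of-month is always 19 (30, 31, 30, 31, 31, 30 days between events).
So this recurs on the 19th of each month.
Next: November 2033 → Sat Nov 19 2033.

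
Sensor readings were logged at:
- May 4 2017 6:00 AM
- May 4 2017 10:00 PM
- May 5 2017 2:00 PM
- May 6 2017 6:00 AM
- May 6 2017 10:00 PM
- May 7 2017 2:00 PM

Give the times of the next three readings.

May 8 2017 6:00 AM, May 8 2017 10:00 PM, May 9 2017 2:00 PM

Gaps: 16, 16, 16, 16, 16 hours — each event is 16 hours after the previous one.
May 7 2017 2:00 PM + 16 h = May 8 2017 6:00 AM.
May 8 2017 6:00 AM + 16 h = May 8 2017 10:00 PM.
May 8 2017 10:00 PM + 16 h = May 9 2017 2:00 PM.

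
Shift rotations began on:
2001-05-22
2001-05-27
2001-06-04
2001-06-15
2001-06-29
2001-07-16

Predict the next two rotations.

Intervals are 5, 8, 11, 14, 17 days — an arithmetic progression with common difference 3.
Next gap: 20 days. 2001-07-16 + 20 days = 2001-08-05.
Next gap: 23 days. 2001-08-05 + 23 days = 2001-08-28.

2001-08-05, 2001-08-28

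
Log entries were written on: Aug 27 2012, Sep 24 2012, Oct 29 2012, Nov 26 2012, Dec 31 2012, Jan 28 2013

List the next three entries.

These are Mondays with 28, 35, 28, 35, 28-day gaps.
Each is the final Monday of its month — Oct 29 2012 is past the 28th, so '4th Monday' doesn't fit.
Last Monday of February 2013: Feb 25 2013.
Last Monday of March 2013: Mar 25 2013.
Last Monday of April 2013: Apr 29 2013.

Feb 25 2013, Mar 25 2013, Apr 29 2013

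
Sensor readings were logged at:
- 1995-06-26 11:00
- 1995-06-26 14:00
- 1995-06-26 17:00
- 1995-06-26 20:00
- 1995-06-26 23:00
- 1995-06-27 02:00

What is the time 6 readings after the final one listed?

Gaps: 3, 3, 3, 3, 3 hours — each event is 3 hours after the previous one.
1995-06-27 02:00 + 3 h = 1995-06-27 05:00.
1995-06-27 05:00 + 3 h = 1995-06-27 08:00.
1995-06-27 08:00 + 3 h = 1995-06-27 11:00.
1995-06-27 11:00 + 3 h = 1995-06-27 14:00.
1995-06-27 14:00 + 3 h = 1995-06-27 17:00.
1995-06-27 17:00 + 3 h = 1995-06-27 20:00.

1995-06-27 20:00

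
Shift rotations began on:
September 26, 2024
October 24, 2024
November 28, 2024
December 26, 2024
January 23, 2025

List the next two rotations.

February 27, 2025; March 27, 2025

These are Thursdays at 28- or 35-day spacing (28, 35, 28, 28).
The pattern: 4th Thursday of the month.
February 2025 — 4th Thursday is February 27, 2025.
4th Thursday of March 2025: March 27, 2025.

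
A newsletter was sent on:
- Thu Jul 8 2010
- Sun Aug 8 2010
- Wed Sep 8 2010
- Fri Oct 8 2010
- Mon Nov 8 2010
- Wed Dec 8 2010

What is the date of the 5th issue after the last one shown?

Sun May 8 2011

Each date is the 8th; the gaps (31, 31, 30, 31, 30) track the month lengths.
The rule is the 8th of each month.
January 2011: Sat Jan 8 2011.
February 2011: Tue Feb 8 2011.
March 2011: Tue Mar 8 2011.
April 2011: Fri Apr 8 2011.
May 2011: Sun May 8 2011.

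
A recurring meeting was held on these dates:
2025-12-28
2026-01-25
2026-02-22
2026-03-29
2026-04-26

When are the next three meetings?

2026-05-31, 2026-06-28, 2026-07-26

All Sundays; the gaps (28, 28, 35, 28) vary with month length.
This is the last Sunday of each month.
Last Sunday of May 2026: 2026-05-31.
Last Sunday of June 2026: 2026-06-28.
July 2026 ends with Sunday 2026-07-26.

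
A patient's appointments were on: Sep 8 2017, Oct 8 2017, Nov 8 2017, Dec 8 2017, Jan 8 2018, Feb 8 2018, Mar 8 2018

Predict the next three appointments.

Apr 8 2018, May 8 2018, Jun 8 2018

Gaps: 30, 31, 30, 31, 31, 28 days — not constant. Every event is on the 8th of the month.
Pattern: the 8th of each month.
Next: April 2018 → Apr 8 2018.
May 2018: May 8 2018.
Next: June 2018 → Jun 8 2018.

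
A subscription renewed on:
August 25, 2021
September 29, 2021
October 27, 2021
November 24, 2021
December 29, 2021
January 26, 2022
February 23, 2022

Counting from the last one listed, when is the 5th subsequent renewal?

July 27, 2022

All Wednesdays; the gaps (35, 28, 28, 35, 28, 28) vary with month length.
This is the last Wednesday of each month.
March 2022 ends with Wednesday March 30, 2022.
April 2022 ends with Wednesday April 27, 2022.
Last Wednesday of May 2022: May 25, 2022.
June 2022 ends with Wednesday June 29, 2022.
July 2022 ends with Wednesday July 27, 2022.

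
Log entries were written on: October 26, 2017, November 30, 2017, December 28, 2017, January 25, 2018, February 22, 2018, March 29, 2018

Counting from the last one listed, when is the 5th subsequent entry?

Every date is a Thursday; gaps 35, 28, 28, 28, 35 days.
Each is the last Thursday of its month (at least one falls on the 29th or later, ruling out '4th Thursday').
April 2018 ends with Thursday April 26, 2018.
May 2018 ends with Thursday May 31, 2018.
Last Thursday of June 2018: June 28, 2018.
Last Thursday of July 2018: July 26, 2018.
Last Thursday of August 2018: August 30, 2018.

August 30, 2018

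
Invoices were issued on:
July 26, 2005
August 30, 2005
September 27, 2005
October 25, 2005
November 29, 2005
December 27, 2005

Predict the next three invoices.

January 31, 2006; February 28, 2006; March 28, 2006

These are Tuesdays with 35, 28, 28, 35, 28-day gaps.
Each is the final Tuesday of its month — August 30, 2005 is past the 28th, so '4th Tuesday' doesn't fit.
Last Tuesday of January 2006: January 31, 2006.
February 2006 ends with Tuesday February 28, 2006.
Last Tuesday of March 2006: March 28, 2006.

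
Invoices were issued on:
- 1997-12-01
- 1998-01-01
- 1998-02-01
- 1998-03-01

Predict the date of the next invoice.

1998-04-01

Gaps: 31, 31, 28 days — not constant. Every event is on the 1st of the month.
Pattern: the 1st of each month.
Next: April 1998 → 1998-04-01.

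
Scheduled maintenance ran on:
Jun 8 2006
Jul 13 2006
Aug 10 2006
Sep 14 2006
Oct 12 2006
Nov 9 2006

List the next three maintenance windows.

Dec 14 2006, Jan 11 2007, Feb 8 2007

All dates are Thursdays, 35, 28, 35, 28, 28 days apart.
Specifically, the 2nd Thursday of each month.
December 2006 — 2nd Thursday is Dec 14 2006.
2nd Thursday of January 2007: Jan 11 2007.
February 2007 — 2nd Thursday is Feb 8 2007.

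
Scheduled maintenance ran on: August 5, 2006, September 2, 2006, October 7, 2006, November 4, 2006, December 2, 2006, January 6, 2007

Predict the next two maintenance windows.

All dates are Saturdays, 28, 35, 28, 28, 35 days apart.
Specifically, the 1st Saturday of each month.
1st Saturday of February 2007: February 3, 2007.
March 2007 — 1st Saturday is March 3, 2007.

February 3, 2007; March 3, 2007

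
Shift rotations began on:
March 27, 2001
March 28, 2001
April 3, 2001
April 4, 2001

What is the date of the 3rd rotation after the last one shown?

April 17, 2001

Every event lands on a Tuesday or Wednesday (gaps cycle 1, 6, 1).
So the schedule is: every Tuesday and Wednesday.
The following Tuesday is April 10, 2001.
Next Wednesday: April 11, 2001.
The following Tuesday is April 17, 2001.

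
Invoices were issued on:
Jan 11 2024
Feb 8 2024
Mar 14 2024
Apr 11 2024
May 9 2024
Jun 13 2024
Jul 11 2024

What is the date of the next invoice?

Aug 8 2024

All dates are Thursdays, 28, 35, 28, 28, 35, 28 days apart.
Specifically, the 2nd Thursday of each month.
August 2024 — 2nd Thursday is Aug 8 2024.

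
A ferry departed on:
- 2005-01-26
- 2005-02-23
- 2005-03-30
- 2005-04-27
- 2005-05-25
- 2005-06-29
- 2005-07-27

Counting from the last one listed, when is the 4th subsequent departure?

2005-11-30

These are Wednesdays with 28, 35, 28, 28, 35, 28-day gaps.
Each is the final Wednesday of its month — 2005-03-30 is past the 28th, so '4th Wednesday' doesn't fit.
August 2005 ends with Wednesday 2005-08-31.
Last Wednesday of September 2005: 2005-09-28.
Last Wednesday of October 2005: 2005-10-26.
November 2005 ends with Wednesday 2005-11-30.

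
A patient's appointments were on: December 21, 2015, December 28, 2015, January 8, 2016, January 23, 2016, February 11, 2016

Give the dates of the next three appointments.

March 5, 2016; April 1, 2016; May 2, 2016

The spacing grows by 4 each time: 7, 11, 15, 19 days.
Next gap: 23 days. February 11, 2016 + 23 days = March 5, 2016.
Next gap: 27 days. March 5, 2016 + 27 days = April 1, 2016.
Next gap: 31 days. April 1, 2016 + 31 days = May 2, 2016.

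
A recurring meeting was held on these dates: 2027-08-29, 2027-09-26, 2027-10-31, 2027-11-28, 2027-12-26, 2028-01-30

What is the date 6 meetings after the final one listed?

Every date is a Sunday; gaps 28, 35, 28, 28, 35 days.
Each is the last Sunday of its month (at least one falls on the 29th or later, ruling out '4th Sunday').
Last Sunday of February 2028: 2028-02-27.
Last Sunday of March 2028: 2028-03-26.
April 2028 ends with Sunday 2028-04-30.
May 2028 ends with Sunday 2028-05-28.
Last Sunday of June 2028: 2028-06-25.
July 2028 ends with Sunday 2028-07-30.

2028-07-30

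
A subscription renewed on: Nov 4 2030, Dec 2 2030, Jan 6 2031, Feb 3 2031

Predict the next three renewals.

Gaps: 28, 35, 28 days — a mix of 28 and 35. Every date is a Monday.
Each is the 1st Monday of its month.
1st Monday of March 2031: Mar 3 2031.
April 2031 — 1st Monday is Apr 7 2031.
May 2031 — 1st Monday is May 5 2031.

Mar 3 2031, Apr 7 2031, May 5 2031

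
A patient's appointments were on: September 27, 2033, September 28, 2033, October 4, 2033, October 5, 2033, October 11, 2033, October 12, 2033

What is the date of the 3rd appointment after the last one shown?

October 25, 2033

Gaps: 1, 6, 1, 6, 1 days — not constant, but cyclic with period 2.
The events fall on every Tuesday and Wednesday.
Next Tuesday: October 18, 2033.
The following Wednesday is October 19, 2033.
The following Tuesday is October 25, 2033.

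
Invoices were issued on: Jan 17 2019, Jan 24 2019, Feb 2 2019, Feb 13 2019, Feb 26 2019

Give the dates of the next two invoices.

Mar 13 2019, Mar 30 2019

Intervals are 7, 9, 11, 13 days — an arithmetic progression with common difference 2.
Next gap: 15 days. Feb 26 2019 + 15 days = Mar 13 2019.
Next gap: 17 days. Mar 13 2019 + 17 days = Mar 30 2019.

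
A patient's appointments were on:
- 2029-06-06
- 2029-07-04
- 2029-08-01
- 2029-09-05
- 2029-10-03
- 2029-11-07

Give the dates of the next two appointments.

Gaps: 28, 28, 35, 28, 35 days — a mix of 28 and 35. Every date is a Wednesday.
Each is the 1st Wednesday of its month.
1st Wednesday of December 2029: 2029-12-05.
January 2030 — 1st Wednesday is 2030-01-02.

2029-12-05, 2030-01-02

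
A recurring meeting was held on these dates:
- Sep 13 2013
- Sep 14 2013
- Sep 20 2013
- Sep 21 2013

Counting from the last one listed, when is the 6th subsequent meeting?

Oct 12 2013

Gaps: 1, 6, 1 days — not constant, but cyclic with period 2.
The events fall on every Friday and Saturday.
The following Friday is Sep 27 2013.
The following Saturday is Sep 28 2013.
Next Friday: Oct 4 2013.
The following Saturday is Oct 5 2013.
The following Friday is Oct 11 2013.
The following Saturday is Oct 12 2013.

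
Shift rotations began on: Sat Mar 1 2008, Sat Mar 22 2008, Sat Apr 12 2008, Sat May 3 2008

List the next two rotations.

Sat May 24 2008, Sat Jun 14 2008

Every event comes 21 days after the last (21, 21, 21).
Sat May 3 2008 + 21 days = Sat May 24 2008.
Sat May 24 2008 + 21 days = Sat Jun 14 2008.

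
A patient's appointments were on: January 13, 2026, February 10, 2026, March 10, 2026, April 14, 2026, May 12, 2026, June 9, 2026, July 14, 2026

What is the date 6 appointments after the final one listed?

January 12, 2027

Gaps: 28, 28, 35, 28, 28, 35 days — a mix of 28 and 35. Every date is a Tuesday.
Each is the 2nd Tuesday of its month.
August 2026 — 2nd Tuesday is August 11, 2026.
2nd Tuesday of September 2026: September 8, 2026.
2nd Tuesday of October 2026: October 13, 2026.
November 2026 — 2nd Tuesday is November 10, 2026.
December 2026 — 2nd Tuesday is December 8, 2026.
January 2027 — 2nd Tuesday is January 12, 2027.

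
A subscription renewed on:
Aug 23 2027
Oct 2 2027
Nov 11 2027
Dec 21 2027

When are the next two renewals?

Gaps between consecutive events: 40, 40, 40 days — a constant 40-day interval.
Dec 21 2027 + 40 days = Jan 30 2028.
Jan 30 2028 + 40 days = Mar 10 2028.

Jan 30 2028, Mar 10 2028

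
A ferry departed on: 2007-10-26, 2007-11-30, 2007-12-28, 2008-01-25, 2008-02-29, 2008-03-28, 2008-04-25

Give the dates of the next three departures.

All Fridays; the gaps (35, 28, 28, 35, 28, 28) vary with month length.
This is the last Friday of each month.
May 2008 ends with Friday 2008-05-30.
Last Friday of June 2008: 2008-06-27.
July 2008 ends with Friday 2008-07-25.

2008-05-30, 2008-06-27, 2008-07-25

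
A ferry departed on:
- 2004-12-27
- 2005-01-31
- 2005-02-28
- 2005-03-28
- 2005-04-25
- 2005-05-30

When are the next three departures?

Every date is a Monday; gaps 35, 28, 28, 28, 35 days.
Each is the last Monday of its month (at least one falls on the 29th or later, ruling out '4th Monday').
Last Monday of June 2005: 2005-06-27.
July 2005 ends with Monday 2005-07-25.
August 2005 ends with Monday 2005-08-29.

2005-06-27, 2005-07-25, 2005-08-29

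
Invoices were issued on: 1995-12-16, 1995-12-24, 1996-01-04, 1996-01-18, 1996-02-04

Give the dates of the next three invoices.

Gaps: 8, 11, 14, 17 days — each gap is 3 larger than the previous one.
Next gap: 20 days. 1996-02-04 + 20 days = 1996-02-24.
Next gap: 23 days. 1996-02-24 + 23 days = 1996-03-18.
Next gap: 26 days. 1996-03-18 + 26 days = 1996-04-13.

1996-02-24, 1996-03-18, 1996-04-13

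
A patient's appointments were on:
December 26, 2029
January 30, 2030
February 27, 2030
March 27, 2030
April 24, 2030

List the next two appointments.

These are Wednesdays with 35, 28, 28, 28-day gaps.
Each is the final Wednesday of its month — January 30, 2030 is past the 28th, so '4th Wednesday' doesn't fit.
May 2030 ends with Wednesday May 29, 2030.
Last Wednesday of June 2030: June 26, 2030.

May 29, 2030; June 26, 2030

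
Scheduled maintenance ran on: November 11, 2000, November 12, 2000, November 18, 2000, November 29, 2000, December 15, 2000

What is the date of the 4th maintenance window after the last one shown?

April 8, 2001

Gaps: 1, 6, 11, 16 days — each gap is 5 larger than the previous one.
Next gap: 21 days. December 15, 2000 + 21 days = January 5, 2001.
Next gap: 26 days. January 5, 2001 + 26 days = January 31, 2001.
Next gap: 31 days. January 31, 2001 + 31 days = March 3, 2001.
Next gap: 36 days. March 3, 2001 + 36 days = April 8, 2001.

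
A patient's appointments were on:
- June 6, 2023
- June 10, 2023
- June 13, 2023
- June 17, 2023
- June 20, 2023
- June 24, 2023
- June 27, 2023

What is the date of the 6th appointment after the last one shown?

Gaps: 4, 3, 4, 3, 4, 3 days — not constant, but cyclic with period 2.
The events fall on every Tuesday and Saturday.
Next Saturday: July 1, 2023.
Next Tuesday: July 4, 2023.
The following Saturday is July 8, 2023.
The following Tuesday is July 11, 2023.
The following Saturday is July 15, 2023.
The following Tuesday is July 18, 2023.

July 18, 2023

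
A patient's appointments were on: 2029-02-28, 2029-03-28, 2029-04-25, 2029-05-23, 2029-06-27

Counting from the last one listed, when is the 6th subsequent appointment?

These are Wednesdays at 28- or 35-day spacing (28, 28, 28, 35).
The pattern: 4th Wednesday of the month.
July 2029 — 4th Wednesday is 2029-07-25.
August 2029 — 4th Wednesday is 2029-08-22.
4th Wednesday of September 2029: 2029-09-26.
October 2029 — 4th Wednesday is 2029-10-24.
November 2029 — 4th Wednesday is 2029-11-28.
December 2029 — 4th Wednesday is 2029-12-26.

2029-12-26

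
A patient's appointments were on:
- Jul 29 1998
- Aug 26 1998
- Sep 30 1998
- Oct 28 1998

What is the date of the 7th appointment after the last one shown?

These are Wednesdays with 28, 35, 28-day gaps.
Each is the final Wednesday of its month — Jul 29 1998 is past the 28th, so '4th Wednesday' doesn't fit.
November 1998 ends with Wednesday Nov 25 1998.
Last Wednesday of December 1998: Dec 30 1998.
January 1999 ends with Wednesday Jan 27 1999.
February 1999 ends with Wednesday Feb 24 1999.
Last Wednesday of March 1999: Mar 31 1999.
April 1999 ends with Wednesday Apr 28 1999.
Last Wednesday of May 1999: May 26 1999.

May 26 1999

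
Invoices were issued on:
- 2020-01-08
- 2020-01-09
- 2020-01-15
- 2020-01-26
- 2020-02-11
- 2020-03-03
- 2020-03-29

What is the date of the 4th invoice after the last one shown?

2020-08-30

Intervals are 1, 6, 11, 16, 21, 26 days — an arithmetic progression with common difference 5.
Next gap: 31 days. 2020-03-29 + 31 days = 2020-04-29.
Next gap: 36 days. 2020-04-29 + 36 days = 2020-06-04.
Next gap: 41 days. 2020-06-04 + 41 days = 2020-07-15.
Next gap: 46 days. 2020-07-15 + 46 days = 2020-08-30.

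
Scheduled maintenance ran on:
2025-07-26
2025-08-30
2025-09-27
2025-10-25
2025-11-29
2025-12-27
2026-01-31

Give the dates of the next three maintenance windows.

2026-02-28, 2026-03-28, 2026-04-25

All Saturdays; the gaps (35, 28, 28, 35, 28, 35) vary with month length.
This is the last Saturday of each month.
February 2026 ends with Saturday 2026-02-28.
Last Saturday of March 2026: 2026-03-28.
April 2026 ends with Saturday 2026-04-25.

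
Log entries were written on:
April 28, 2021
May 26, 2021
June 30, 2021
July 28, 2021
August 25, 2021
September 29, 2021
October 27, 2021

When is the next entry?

November 24, 2021

These are Wednesdays with 28, 35, 28, 28, 35, 28-day gaps.
Each is the final Wednesday of its month — June 30, 2021 is past the 28th, so '4th Wednesday' doesn't fit.
Last Wednesday of November 2021: November 24, 2021.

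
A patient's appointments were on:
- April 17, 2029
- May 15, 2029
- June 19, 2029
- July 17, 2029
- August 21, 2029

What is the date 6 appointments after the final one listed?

February 19, 2030

Gaps: 28, 35, 28, 35 days — a mix of 28 and 35. Every date is a Tuesday.
Each is the 3rd Tuesday of its month.
3rd Tuesday of September 2029: September 18, 2029.
3rd Tuesday of October 2029: October 16, 2029.
3rd Tuesday of November 2029: November 20, 2029.
December 2029 — 3rd Tuesday is December 18, 2029.
January 2030 — 3rd Tuesday is January 15, 2030.
February 2030 — 3rd Tuesday is February 19, 2030.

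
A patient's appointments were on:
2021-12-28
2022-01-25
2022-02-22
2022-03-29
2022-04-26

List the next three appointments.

All Tuesdays; the gaps (28, 28, 35, 28) vary with month length.
This is the last Tuesday of each month.
May 2022 ends with Tuesday 2022-05-31.
Last Tuesday of June 2022: 2022-06-28.
Last Tuesday of July 2022: 2022-07-26.

2022-05-31, 2022-06-28, 2022-07-26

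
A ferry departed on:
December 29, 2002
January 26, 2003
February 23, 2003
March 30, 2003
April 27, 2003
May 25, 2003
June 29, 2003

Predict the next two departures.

Every date is a Sunday; gaps 28, 28, 35, 28, 28, 35 days.
Each is the last Sunday of its month (at least one falls on the 29th or later, ruling out '4th Sunday').
Last Sunday of July 2003: July 27, 2003.
Last Sunday of August 2003: August 31, 2003.

July 27, 2003; August 31, 2003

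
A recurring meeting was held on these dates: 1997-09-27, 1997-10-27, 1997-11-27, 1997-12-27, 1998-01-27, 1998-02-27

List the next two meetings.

1998-03-27, 1998-04-27

The day-of-month is always 27 (30, 31, 30, 31, 31 days between events).
So this recurs on the 27th of each month.
March 1998: 1998-03-27.
April 1998: 1998-04-27.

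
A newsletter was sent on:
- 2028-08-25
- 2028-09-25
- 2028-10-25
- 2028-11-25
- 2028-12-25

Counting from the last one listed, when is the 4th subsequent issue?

2029-04-25

Gaps: 31, 30, 31, 30 days — not constant. Every event is on the 25th of the month.
Pattern: the 25th of each month.
January 2029: 2029-01-25.
February 2029: 2029-02-25.
Next: March 2029 → 2029-03-25.
April 2029: 2029-04-25.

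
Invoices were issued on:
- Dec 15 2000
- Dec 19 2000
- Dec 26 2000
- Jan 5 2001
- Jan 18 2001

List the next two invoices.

Feb 3 2001, Feb 22 2001

The spacing grows by 3 each time: 4, 7, 10, 13 days.
Next gap: 16 days. Jan 18 2001 + 16 days = Feb 3 2001.
Next gap: 19 days. Feb 3 2001 + 19 days = Feb 22 2001.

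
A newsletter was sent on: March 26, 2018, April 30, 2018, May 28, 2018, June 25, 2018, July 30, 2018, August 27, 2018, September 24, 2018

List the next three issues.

These are Mondays with 35, 28, 28, 35, 28, 28-day gaps.
Each is the final Monday of its month — April 30, 2018 is past the 28th, so '4th Monday' doesn't fit.
Last Monday of October 2018: October 29, 2018.
Last Monday of November 2018: November 26, 2018.
Last Monday of December 2018: December 31, 2018.

October 29, 2018; November 26, 2018; December 31, 2018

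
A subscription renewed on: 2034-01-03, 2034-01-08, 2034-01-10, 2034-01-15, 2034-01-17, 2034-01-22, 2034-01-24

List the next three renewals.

2034-01-29, 2034-01-31, 2034-02-05

Every event lands on a Tuesday or Sunday (gaps cycle 5, 2, 5, 2, 5, 2).
So the schedule is: every Tuesday and Sunday.
Next Sunday: 2034-01-29.
Next Tuesday: 2034-01-31.
Next Sunday: 2034-02-05.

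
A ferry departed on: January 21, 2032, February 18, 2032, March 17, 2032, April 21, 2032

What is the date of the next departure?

May 19, 2032

These are Wednesdays at 28- or 35-day spacing (28, 28, 35).
The pattern: 3rd Wednesday of the month.
3rd Wednesday of May 2032: May 19, 2032.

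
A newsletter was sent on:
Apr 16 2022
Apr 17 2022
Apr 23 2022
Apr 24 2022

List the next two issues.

Every event lands on a Saturday or Sunday (gaps cycle 1, 6, 1).
So the schedule is: every Saturday and Sunday.
Next Saturday: Apr 30 2022.
The following Sunday is May 1 2022.

Apr 30 2022, May 1 2022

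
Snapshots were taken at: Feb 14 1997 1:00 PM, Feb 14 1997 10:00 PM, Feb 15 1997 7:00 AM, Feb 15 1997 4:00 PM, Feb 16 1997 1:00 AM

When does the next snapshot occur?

Feb 16 1997 10:00 AM

Spacing: 9, 9, 9, 9 h — constant 9 h.
Feb 16 1997 1:00 AM + 9 h = Feb 16 1997 10:00 AM.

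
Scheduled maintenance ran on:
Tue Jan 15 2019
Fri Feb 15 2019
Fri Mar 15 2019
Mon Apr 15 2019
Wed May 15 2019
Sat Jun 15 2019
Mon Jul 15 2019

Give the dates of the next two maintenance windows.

Each date is the 15th; the gaps (31, 28, 31, 30, 31, 30) track the month lengths.
The rule is the 15th of each month.
Next: August 2019 → Thu Aug 15 2019.
Next: September 2019 → Sun Sep 15 2019.

Thu Aug 15 2019, Sun Sep 15 2019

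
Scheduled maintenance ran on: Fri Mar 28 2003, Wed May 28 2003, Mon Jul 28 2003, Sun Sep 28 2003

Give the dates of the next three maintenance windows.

Fri Nov 28 2003, Wed Jan 28 2004, Sun Mar 28 2004

The day-of-month is always 28 (61, 61, 62 days between events).
So this recurs on the 28th of every 2 months.
Next: November 2003 → Fri Nov 28 2003.
January 2004: Wed Jan 28 2004.
Next: March 2004 → Sun Mar 28 2004.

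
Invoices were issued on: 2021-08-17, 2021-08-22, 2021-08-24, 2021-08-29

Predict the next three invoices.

Gaps: 5, 2, 5 days — not constant, but cyclic with period 2.
The events fall on every Tuesday and Sunday.
Next Tuesday: 2021-08-31.
Next Sunday: 2021-09-05.
The following Tuesday is 2021-09-07.

2021-08-31, 2021-09-05, 2021-09-07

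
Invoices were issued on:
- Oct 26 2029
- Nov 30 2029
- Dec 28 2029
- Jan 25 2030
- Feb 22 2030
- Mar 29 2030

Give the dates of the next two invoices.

These are Fridays with 35, 28, 28, 28, 35-day gaps.
Each is the final Friday of its month — Nov 30 2029 is past the 28th, so '4th Friday' doesn't fit.
April 2030 ends with Friday Apr 26 2030.
Last Friday of May 2030: May 31 2030.

Apr 26 2030, May 31 2030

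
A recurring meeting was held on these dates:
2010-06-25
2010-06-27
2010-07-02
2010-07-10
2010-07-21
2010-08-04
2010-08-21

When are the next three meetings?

Intervals are 2, 5, 8, 11, 14, 17 days — an arithmetic progression with common difference 3.
Next gap: 20 days. 2010-08-21 + 20 days = 2010-09-10.
Next gap: 23 days. 2010-09-10 + 23 days = 2010-10-03.
Next gap: 26 days. 2010-10-03 + 26 days = 2010-10-29.

2010-09-10, 2010-10-03, 2010-10-29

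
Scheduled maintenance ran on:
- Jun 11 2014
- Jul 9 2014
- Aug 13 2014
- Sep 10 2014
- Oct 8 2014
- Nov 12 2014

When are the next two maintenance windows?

Dec 10 2014, Jan 14 2015

These are Wednesdays at 28- or 35-day spacing (28, 35, 28, 28, 35).
The pattern: 2nd Wednesday of the month.
December 2014 — 2nd Wednesday is Dec 10 2014.
January 2015 — 2nd Wednesday is Jan 14 2015.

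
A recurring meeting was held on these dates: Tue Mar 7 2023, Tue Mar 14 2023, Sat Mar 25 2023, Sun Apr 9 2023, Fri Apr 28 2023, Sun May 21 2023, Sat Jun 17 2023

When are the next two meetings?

Tue Jul 18 2023, Tue Aug 22 2023

Gaps: 7, 11, 15, 19, 23, 27 days — each gap is 4 larger than the previous one.
Next gap: 31 days. Sat Jun 17 2023 + 31 days = Tue Jul 18 2023.
Next gap: 35 days. Tue Jul 18 2023 + 35 days = Tue Aug 22 2023.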